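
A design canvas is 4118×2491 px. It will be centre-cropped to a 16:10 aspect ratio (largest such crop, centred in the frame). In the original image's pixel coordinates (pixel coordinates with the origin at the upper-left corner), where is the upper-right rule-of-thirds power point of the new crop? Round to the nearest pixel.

x = 2723 px, y = 830 px

4118/2491 > 16/10, so the 16:10 crop keeps the full height 2491 and trims width to 2491 × 16/10 = 3985.60 px.
Left offset = (4118 − 3985.60)/2 = 66.20 px; top offset = 0.
Upper-right is two-thirds across and one-third down within the crop:
x = 66.20 + 2 × 3985.60/3 ≈ 2723; y = 0.00 + 1 × 2491.00/3 ≈ 830.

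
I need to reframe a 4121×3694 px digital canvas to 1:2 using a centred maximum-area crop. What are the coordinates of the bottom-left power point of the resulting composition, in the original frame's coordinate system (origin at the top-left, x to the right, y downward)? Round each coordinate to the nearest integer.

x = 1753 px, y = 2463 px

4121/3694 > 1/2, so the 1:2 crop keeps the full height 3694 and trims width to 3694 × 1/2 = 1847.00 px.
Left offset = (4121 − 1847.00)/2 = 1137.00 px; top offset = 0.
Bottom-left is one-third across and two-thirds down within the crop:
x = 1137.00 + 1 × 1847.00/3 ≈ 1753; y = 0.00 + 2 × 3694.00/3 ≈ 2463.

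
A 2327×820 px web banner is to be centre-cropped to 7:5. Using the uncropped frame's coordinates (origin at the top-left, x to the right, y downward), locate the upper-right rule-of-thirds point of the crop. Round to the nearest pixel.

2327/820 > 7/5, so the 7:5 crop keeps the full height 820 and trims width to 820 × 7/5 = 1148.00 px.
Left offset = (2327 − 1148.00)/2 = 589.50 px; top offset = 0.
Upper-right is two-thirds across and one-third down within the crop:
x = 589.50 + 2 × 1148.00/3 ≈ 1355; y = 0.00 + 1 × 820.00/3 ≈ 273.

x = 1355 px, y = 273 px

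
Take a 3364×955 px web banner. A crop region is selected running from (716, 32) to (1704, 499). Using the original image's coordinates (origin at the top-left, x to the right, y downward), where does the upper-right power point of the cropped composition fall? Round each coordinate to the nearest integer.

(1375, 188)

Crop width = 1704 − 716 = 988 px; one third is 329.33 px.
Crop height = 499 − 32 = 467 px; one third is 155.67 px.
The upper-right point is two-thirds across and one-third down within the crop:
x = 716 + 2 × 329.33 ≈ 1375; y = 32 + 1 × 155.67 ≈ 188.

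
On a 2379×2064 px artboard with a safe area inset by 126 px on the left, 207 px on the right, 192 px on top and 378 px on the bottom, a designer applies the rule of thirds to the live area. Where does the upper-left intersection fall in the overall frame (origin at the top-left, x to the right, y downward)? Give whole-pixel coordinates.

Content width = 2379 − 126 − 207 = 2046 px; content height = 2064 − 192 − 378 = 1494 px.
Upper-left is one-third across and one-third down within the live area.
x = 126 + 1 × 2046/3 = 126 + 682.00 ≈ 808
y = 192 + 1 × 1494/3 = 192 + 498.00 ≈ 690

x = 808 px, y = 690 px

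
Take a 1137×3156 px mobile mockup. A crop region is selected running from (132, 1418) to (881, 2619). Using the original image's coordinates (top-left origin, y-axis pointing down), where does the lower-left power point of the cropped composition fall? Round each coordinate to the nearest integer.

(382, 2219)

Crop width = 881 − 132 = 749 px; one third is 249.67 px.
Crop height = 2619 − 1418 = 1201 px; one third is 400.33 px.
The lower-left point is one-third across and two-thirds down within the crop:
x = 132 + 1 × 249.67 ≈ 382; y = 1418 + 2 × 400.33 ≈ 2219.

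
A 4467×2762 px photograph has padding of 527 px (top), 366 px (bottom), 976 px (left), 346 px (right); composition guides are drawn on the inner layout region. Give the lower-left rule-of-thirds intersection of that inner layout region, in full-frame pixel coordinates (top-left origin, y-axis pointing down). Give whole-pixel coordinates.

Content width = 4467 − 976 − 346 = 3145 px; content height = 2762 − 527 − 366 = 1869 px.
Lower-left is one-third across and two-thirds down within the inner layout region.
x = 976 + 1 × 3145/3 = 976 + 1048.33 ≈ 2024
y = 527 + 2 × 1869/3 = 527 + 1246.00 ≈ 1773

x = 2024 px, y = 1773 px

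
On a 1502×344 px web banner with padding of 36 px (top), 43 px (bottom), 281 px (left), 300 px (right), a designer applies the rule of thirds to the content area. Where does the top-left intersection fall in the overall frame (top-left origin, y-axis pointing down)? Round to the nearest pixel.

(588, 124)

Content width = 1502 − 281 − 300 = 921 px; content height = 344 − 36 − 43 = 265 px.
Top-left is one-third across and one-third down within the content area.
x = 281 + 1 × 921/3 = 281 + 307.00 ≈ 588
y = 36 + 1 × 265/3 = 36 + 88.33 ≈ 124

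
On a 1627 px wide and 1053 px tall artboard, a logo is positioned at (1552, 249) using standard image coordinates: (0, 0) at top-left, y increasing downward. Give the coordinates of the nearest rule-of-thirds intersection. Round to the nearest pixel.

Third lines: x ∈ {542, 1085}, y ∈ {351, 702}.
1552 is closer to x = 1085; 249 is closer to y = 351.
So the nearest intersection is the upper-right power point.

(1085, 351)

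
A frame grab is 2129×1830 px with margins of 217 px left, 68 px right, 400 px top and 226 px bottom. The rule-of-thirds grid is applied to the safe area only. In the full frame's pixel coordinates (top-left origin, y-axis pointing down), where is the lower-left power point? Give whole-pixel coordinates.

(832, 1203)

Content width = 2129 − 217 − 68 = 1844 px; content height = 1830 − 400 − 226 = 1204 px.
Lower-left is one-third across and two-thirds down within the safe area.
x = 217 + 1 × 1844/3 = 217 + 614.67 ≈ 832
y = 400 + 2 × 1204/3 = 400 + 802.67 ≈ 1203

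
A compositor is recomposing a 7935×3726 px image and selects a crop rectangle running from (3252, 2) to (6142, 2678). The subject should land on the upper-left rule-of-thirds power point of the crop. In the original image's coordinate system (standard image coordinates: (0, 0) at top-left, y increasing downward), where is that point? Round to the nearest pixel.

x = 4215 px, y = 894 px

Crop width = 6142 − 3252 = 2890 px; one third is 963.33 px.
Crop height = 2678 − 2 = 2676 px; one third is 892.00 px.
The upper-left point is one-third across and one-third down within the crop:
x = 3252 + 1 × 963.33 ≈ 4215; y = 2 + 1 × 892.00 ≈ 894.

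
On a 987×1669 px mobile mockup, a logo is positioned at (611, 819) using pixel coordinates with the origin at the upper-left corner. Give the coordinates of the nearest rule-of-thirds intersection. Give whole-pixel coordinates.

(658, 556)

Third lines: x ∈ {329, 658}, y ∈ {556, 1113}.
611 is closer to x = 658; 819 is closer to y = 556.
So the nearest intersection is the upper-right power point.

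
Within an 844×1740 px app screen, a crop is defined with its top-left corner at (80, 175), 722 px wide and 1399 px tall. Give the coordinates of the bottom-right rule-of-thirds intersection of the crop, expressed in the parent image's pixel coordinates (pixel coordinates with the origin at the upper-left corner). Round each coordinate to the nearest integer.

x = 561 px, y = 1108 px

One third of the crop width 722 is 240.67 px.
One third of the crop height 1399 is 466.33 px.
The bottom-right point is two-thirds across and two-thirds down within the crop:
x = 80 + 2 × 240.67 ≈ 561; y = 175 + 2 × 466.33 ≈ 1108.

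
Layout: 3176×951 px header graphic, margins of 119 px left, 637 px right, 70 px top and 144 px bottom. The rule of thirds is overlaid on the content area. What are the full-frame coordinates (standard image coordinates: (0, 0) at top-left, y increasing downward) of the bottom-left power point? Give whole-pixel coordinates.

Content width = 3176 − 119 − 637 = 2420 px; content height = 951 − 70 − 144 = 737 px.
Bottom-left is one-third across and two-thirds down within the content area.
x = 119 + 1 × 2420/3 = 119 + 806.67 ≈ 926
y = 70 + 2 × 737/3 = 70 + 491.33 ≈ 561

(926, 561)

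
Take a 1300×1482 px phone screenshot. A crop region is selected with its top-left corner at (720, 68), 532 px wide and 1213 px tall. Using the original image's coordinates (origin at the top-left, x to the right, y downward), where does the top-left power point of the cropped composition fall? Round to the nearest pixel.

(897, 472)

One third of the crop width 532 is 177.33 px.
One third of the crop height 1213 is 404.33 px.
The top-left point is one-third across and one-third down within the crop:
x = 720 + 1 × 177.33 ≈ 897; y = 68 + 1 × 404.33 ≈ 472.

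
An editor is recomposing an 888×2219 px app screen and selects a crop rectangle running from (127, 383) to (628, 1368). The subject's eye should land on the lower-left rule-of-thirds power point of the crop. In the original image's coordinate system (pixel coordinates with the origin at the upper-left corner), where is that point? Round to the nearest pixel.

(294, 1040)

Crop width = 628 − 127 = 501 px; one third is 167.00 px.
Crop height = 1368 − 383 = 985 px; one third is 328.33 px.
The lower-left point is one-third across and two-thirds down within the crop:
x = 127 + 1 × 167.00 ≈ 294; y = 383 + 2 × 328.33 ≈ 1040.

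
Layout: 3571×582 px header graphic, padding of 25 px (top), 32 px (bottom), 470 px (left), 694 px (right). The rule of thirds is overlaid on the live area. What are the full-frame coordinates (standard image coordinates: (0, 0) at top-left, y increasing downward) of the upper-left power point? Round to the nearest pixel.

Content width = 3571 − 470 − 694 = 2407 px; content height = 582 − 25 − 32 = 525 px.
Upper-left is one-third across and one-third down within the live area.
x = 470 + 1 × 2407/3 = 470 + 802.33 ≈ 1272
y = 25 + 1 × 525/3 = 25 + 175.00 ≈ 200

(1272, 200)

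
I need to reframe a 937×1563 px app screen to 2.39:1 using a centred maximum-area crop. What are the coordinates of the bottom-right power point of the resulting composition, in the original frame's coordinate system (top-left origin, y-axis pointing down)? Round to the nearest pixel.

(625, 847)

937/1563 < 2.39/1, so the 2.39:1 crop keeps the full width 937 and trims height to 937 × 1/2.39 = 392.05 px.
Top offset = (1563 − 392.05)/2 = 585.47 px; left offset = 0.
Bottom-right is two-thirds across and two-thirds down within the crop:
x = 0.00 + 2 × 937.00/3 ≈ 625; y = 585.47 + 2 × 392.05/3 ≈ 847.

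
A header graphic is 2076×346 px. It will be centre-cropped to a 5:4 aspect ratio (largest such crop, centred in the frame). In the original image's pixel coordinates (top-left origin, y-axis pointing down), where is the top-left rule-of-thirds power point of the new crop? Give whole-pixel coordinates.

2076/346 > 5/4, so the 5:4 crop keeps the full height 346 and trims width to 346 × 5/4 = 432.50 px.
Left offset = (2076 − 432.50)/2 = 821.75 px; top offset = 0.
Top-left is one-third across and one-third down within the crop:
x = 821.75 + 1 × 432.50/3 ≈ 966; y = 0.00 + 1 × 346.00/3 ≈ 115.

(966, 115)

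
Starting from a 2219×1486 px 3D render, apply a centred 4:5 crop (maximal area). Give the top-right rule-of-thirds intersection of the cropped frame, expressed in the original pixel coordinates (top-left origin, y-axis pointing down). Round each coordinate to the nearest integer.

2219/1486 > 4/5, so the 4:5 crop keeps the full height 1486 and trims width to 1486 × 4/5 = 1188.80 px.
Left offset = (2219 − 1188.80)/2 = 515.10 px; top offset = 0.
Top-right is two-thirds across and one-third down within the crop:
x = 515.10 + 2 × 1188.80/3 ≈ 1308; y = 0.00 + 1 × 1486.00/3 ≈ 495.

(1308, 495)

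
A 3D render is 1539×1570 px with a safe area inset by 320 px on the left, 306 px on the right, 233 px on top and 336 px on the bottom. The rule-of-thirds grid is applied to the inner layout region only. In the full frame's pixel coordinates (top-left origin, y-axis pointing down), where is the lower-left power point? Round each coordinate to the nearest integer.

x = 624 px, y = 900 px

Content width = 1539 − 320 − 306 = 913 px; content height = 1570 − 233 − 336 = 1001 px.
Lower-left is one-third across and two-thirds down within the inner layout region.
x = 320 + 1 × 913/3 = 320 + 304.33 ≈ 624
y = 233 + 2 × 1001/3 = 233 + 667.33 ≈ 900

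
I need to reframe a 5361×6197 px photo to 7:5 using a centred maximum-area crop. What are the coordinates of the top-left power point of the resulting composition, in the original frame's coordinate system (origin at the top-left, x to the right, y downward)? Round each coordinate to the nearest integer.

5361/6197 < 7/5, so the 7:5 crop keeps the full width 5361 and trims height to 5361 × 5/7 = 3829.29 px.
Top offset = (6197 − 3829.29)/2 = 1183.86 px; left offset = 0.
Top-left is one-third across and one-third down within the crop:
x = 0.00 + 1 × 5361.00/3 ≈ 1787; y = 1183.86 + 1 × 3829.29/3 ≈ 2460.

(1787, 2460)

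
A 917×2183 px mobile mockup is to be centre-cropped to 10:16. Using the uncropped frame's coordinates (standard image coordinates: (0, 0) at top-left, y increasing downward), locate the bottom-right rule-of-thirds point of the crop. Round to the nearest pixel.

(611, 1336)

917/2183 < 10/16, so the 10:16 crop keeps the full width 917 and trims height to 917 × 16/10 = 1467.20 px.
Top offset = (2183 − 1467.20)/2 = 357.90 px; left offset = 0.
Bottom-right is two-thirds across and two-thirds down within the crop:
x = 0.00 + 2 × 917.00/3 ≈ 611; y = 357.90 + 2 × 1467.20/3 ≈ 1336.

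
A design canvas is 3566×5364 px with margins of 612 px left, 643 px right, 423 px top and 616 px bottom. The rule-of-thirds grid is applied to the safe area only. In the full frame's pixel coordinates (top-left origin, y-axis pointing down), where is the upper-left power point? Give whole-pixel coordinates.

(1382, 1865)

Content width = 3566 − 612 − 643 = 2311 px; content height = 5364 − 423 − 616 = 4325 px.
Upper-left is one-third across and one-third down within the safe area.
x = 612 + 1 × 2311/3 = 612 + 770.33 ≈ 1382
y = 423 + 1 × 4325/3 = 423 + 1441.67 ≈ 1865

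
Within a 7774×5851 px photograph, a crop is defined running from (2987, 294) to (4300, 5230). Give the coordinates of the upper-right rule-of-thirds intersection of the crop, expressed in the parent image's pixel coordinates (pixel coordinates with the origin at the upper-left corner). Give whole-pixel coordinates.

Crop width = 4300 − 2987 = 1313 px; one third is 437.67 px.
Crop height = 5230 − 294 = 4936 px; one third is 1645.33 px.
The upper-right point is two-thirds across and one-third down within the crop:
x = 2987 + 2 × 437.67 ≈ 3862; y = 294 + 1 × 1645.33 ≈ 1939.

x = 3862 px, y = 1939 px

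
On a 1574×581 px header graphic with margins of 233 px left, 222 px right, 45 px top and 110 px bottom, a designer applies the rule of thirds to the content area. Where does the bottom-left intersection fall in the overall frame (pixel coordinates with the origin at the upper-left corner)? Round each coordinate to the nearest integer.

(606, 329)

Content width = 1574 − 233 − 222 = 1119 px; content height = 581 − 45 − 110 = 426 px.
Bottom-left is one-third across and two-thirds down within the content area.
x = 233 + 1 × 1119/3 = 233 + 373.00 ≈ 606
y = 45 + 2 × 426/3 = 45 + 284.00 ≈ 329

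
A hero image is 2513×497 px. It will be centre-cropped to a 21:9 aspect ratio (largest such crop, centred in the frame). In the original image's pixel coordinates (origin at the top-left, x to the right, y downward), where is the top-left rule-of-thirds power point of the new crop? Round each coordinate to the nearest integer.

x = 1063 px, y = 166 px

2513/497 > 21/9, so the 21:9 crop keeps the full height 497 and trims width to 497 × 21/9 = 1159.67 px.
Left offset = (2513 − 1159.67)/2 = 676.67 px; top offset = 0.
Top-left is one-third across and one-third down within the crop:
x = 676.67 + 1 × 1159.67/3 ≈ 1063; y = 0.00 + 1 × 497.00/3 ≈ 166.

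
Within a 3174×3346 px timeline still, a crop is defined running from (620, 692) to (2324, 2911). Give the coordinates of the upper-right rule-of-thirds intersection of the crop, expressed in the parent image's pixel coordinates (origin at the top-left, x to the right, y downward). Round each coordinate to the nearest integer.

x = 1756 px, y = 1432 px

Crop width = 2324 − 620 = 1704 px; one third is 568.00 px.
Crop height = 2911 − 692 = 2219 px; one third is 739.67 px.
The upper-right point is two-thirds across and one-third down within the crop:
x = 620 + 2 × 568.00 ≈ 1756; y = 692 + 1 × 739.67 ≈ 1432.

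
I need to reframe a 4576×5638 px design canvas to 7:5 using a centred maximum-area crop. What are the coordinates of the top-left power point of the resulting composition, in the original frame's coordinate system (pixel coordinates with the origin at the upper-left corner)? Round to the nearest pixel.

x = 1525 px, y = 2274 px

4576/5638 < 7/5, so the 7:5 crop keeps the full width 4576 and trims height to 4576 × 5/7 = 3268.57 px.
Top offset = (5638 − 3268.57)/2 = 1184.71 px; left offset = 0.
Top-left is one-third across and one-third down within the crop:
x = 0.00 + 1 × 4576.00/3 ≈ 1525; y = 1184.71 + 1 × 3268.57/3 ≈ 2274.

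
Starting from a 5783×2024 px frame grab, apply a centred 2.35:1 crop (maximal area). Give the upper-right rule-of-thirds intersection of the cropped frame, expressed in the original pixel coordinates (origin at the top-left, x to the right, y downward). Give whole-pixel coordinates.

5783/2024 > 2.35/1, so the 2.35:1 crop keeps the full height 2024 and trims width to 2024 × 2.35/1 = 4756.40 px.
Left offset = (5783 − 4756.40)/2 = 513.30 px; top offset = 0.
Upper-right is two-thirds across and one-third down within the crop:
x = 513.30 + 2 × 4756.40/3 ≈ 3684; y = 0.00 + 1 × 2024.00/3 ≈ 675.

(3684, 675)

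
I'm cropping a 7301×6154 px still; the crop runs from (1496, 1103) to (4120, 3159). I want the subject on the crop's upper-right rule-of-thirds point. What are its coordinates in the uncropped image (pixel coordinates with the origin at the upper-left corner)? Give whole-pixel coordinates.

Crop width = 4120 − 1496 = 2624 px; one third is 874.67 px.
Crop height = 3159 − 1103 = 2056 px; one third is 685.33 px.
The upper-right point is two-thirds across and one-third down within the crop:
x = 1496 + 2 × 874.67 ≈ 3245; y = 1103 + 1 × 685.33 ≈ 1788.

(3245, 1788)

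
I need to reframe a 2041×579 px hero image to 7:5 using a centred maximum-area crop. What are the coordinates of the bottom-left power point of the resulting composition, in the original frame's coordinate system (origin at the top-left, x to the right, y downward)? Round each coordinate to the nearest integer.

2041/579 > 7/5, so the 7:5 crop keeps the full height 579 and trims width to 579 × 7/5 = 810.60 px.
Left offset = (2041 − 810.60)/2 = 615.20 px; top offset = 0.
Bottom-left is one-third across and two-thirds down within the crop:
x = 615.20 + 1 × 810.60/3 ≈ 885; y = 0.00 + 2 × 579.00/3 ≈ 386.

(885, 386)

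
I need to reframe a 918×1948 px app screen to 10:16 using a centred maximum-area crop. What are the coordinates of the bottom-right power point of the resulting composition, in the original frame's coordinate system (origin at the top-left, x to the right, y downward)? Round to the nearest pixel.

918/1948 < 10/16, so the 10:16 crop keeps the full width 918 and trims height to 918 × 16/10 = 1468.80 px.
Top offset = (1948 − 1468.80)/2 = 239.60 px; left offset = 0.
Bottom-right is two-thirds across and two-thirds down within the crop:
x = 0.00 + 2 × 918.00/3 ≈ 612; y = 239.60 + 2 × 1468.80/3 ≈ 1219.

x = 612 px, y = 1219 px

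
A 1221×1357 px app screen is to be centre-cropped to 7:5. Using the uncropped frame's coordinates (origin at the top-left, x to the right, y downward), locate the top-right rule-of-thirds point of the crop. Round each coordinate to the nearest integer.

(814, 533)

1221/1357 < 7/5, so the 7:5 crop keeps the full width 1221 and trims height to 1221 × 5/7 = 872.14 px.
Top offset = (1357 − 872.14)/2 = 242.43 px; left offset = 0.
Top-right is two-thirds across and one-third down within the crop:
x = 0.00 + 2 × 1221.00/3 ≈ 814; y = 242.43 + 1 × 872.14/3 ≈ 533.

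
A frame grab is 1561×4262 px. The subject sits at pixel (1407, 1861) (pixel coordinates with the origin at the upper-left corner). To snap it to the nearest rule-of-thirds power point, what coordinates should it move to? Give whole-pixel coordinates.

Third lines: x ∈ {520, 1041}, y ∈ {1421, 2841}.
1407 is closer to x = 1041; 1861 is closer to y = 1421.
So the nearest intersection is the upper-right power point.

x = 1041 px, y = 1421 px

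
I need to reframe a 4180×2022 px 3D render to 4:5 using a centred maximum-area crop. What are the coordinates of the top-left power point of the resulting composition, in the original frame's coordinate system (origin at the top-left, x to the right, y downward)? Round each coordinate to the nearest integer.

4180/2022 > 4/5, so the 4:5 crop keeps the full height 2022 and trims width to 2022 × 4/5 = 1617.60 px.
Left offset = (4180 − 1617.60)/2 = 1281.20 px; top offset = 0.
Top-left is one-third across and one-third down within the crop:
x = 1281.20 + 1 × 1617.60/3 ≈ 1820; y = 0.00 + 1 × 2022.00/3 ≈ 674.

(1820, 674)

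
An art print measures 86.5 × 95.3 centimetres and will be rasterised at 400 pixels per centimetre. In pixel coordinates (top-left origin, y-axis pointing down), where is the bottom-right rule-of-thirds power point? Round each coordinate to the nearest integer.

In pixels the canvas is 86.5 × 400 = 34600 wide and 95.3 × 400 = 38120 tall.
The bottom-right point is two-thirds across and two-thirds down:
x = 2 × 34600/3 ≈ 23067; y = 2 × 38120/3 ≈ 25413.

x = 23067 px, y = 25413 px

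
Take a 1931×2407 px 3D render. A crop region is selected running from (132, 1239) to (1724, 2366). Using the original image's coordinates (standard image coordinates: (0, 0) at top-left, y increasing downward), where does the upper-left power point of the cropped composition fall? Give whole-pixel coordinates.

x = 663 px, y = 1615 px

Crop width = 1724 − 132 = 1592 px; one third is 530.67 px.
Crop height = 2366 − 1239 = 1127 px; one third is 375.67 px.
The upper-left point is one-third across and one-third down within the crop:
x = 132 + 1 × 530.67 ≈ 663; y = 1239 + 1 × 375.67 ≈ 1615.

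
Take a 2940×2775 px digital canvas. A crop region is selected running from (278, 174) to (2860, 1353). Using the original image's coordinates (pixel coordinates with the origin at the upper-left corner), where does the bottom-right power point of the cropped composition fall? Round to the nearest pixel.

Crop width = 2860 − 278 = 2582 px; one third is 860.67 px.
Crop height = 1353 − 174 = 1179 px; one third is 393.00 px.
The bottom-right point is two-thirds across and two-thirds down within the crop:
x = 278 + 2 × 860.67 ≈ 1999; y = 174 + 2 × 393.00 ≈ 960.

x = 1999 px, y = 960 px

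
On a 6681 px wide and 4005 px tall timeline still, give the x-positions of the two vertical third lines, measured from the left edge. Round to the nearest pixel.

x = 2227 px and x = 4454 px

6681 / 3 = 2227, so the vertical lines sit at one and two thirds of 6681.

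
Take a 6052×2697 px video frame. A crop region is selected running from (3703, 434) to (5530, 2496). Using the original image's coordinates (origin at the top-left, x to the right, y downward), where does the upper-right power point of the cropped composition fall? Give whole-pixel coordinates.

(4921, 1121)

Crop width = 5530 − 3703 = 1827 px; one third is 609.00 px.
Crop height = 2496 − 434 = 2062 px; one third is 687.33 px.
The upper-right point is two-thirds across and one-third down within the crop:
x = 3703 + 2 × 609.00 ≈ 4921; y = 434 + 1 × 687.33 ≈ 1121.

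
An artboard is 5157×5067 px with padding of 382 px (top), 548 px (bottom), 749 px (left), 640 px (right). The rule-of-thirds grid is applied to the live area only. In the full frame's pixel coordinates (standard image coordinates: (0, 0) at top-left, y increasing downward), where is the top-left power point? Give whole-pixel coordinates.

(2005, 1761)

Content width = 5157 − 749 − 640 = 3768 px; content height = 5067 − 382 − 548 = 4137 px.
Top-left is one-third across and one-third down within the live area.
x = 749 + 1 × 3768/3 = 749 + 1256.00 ≈ 2005
y = 382 + 1 × 4137/3 = 382 + 1379.00 ≈ 1761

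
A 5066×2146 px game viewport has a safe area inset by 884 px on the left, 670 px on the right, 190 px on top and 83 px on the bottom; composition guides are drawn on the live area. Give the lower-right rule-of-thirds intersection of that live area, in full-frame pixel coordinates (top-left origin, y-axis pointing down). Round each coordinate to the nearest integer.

Content width = 5066 − 884 − 670 = 3512 px; content height = 2146 − 190 − 83 = 1873 px.
Lower-right is two-thirds across and two-thirds down within the live area.
x = 884 + 2 × 3512/3 = 884 + 2341.33 ≈ 3225
y = 190 + 2 × 1873/3 = 190 + 1248.67 ≈ 1439

(3225, 1439)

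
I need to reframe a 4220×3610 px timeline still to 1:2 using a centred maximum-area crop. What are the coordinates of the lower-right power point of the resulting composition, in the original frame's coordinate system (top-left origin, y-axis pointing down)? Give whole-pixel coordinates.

4220/3610 > 1/2, so the 1:2 crop keeps the full height 3610 and trims width to 3610 × 1/2 = 1805.00 px.
Left offset = (4220 − 1805.00)/2 = 1207.50 px; top offset = 0.
Lower-right is two-thirds across and two-thirds down within the crop:
x = 1207.50 + 2 × 1805.00/3 ≈ 2411; y = 0.00 + 2 × 3610.00/3 ≈ 2407.

(2411, 2407)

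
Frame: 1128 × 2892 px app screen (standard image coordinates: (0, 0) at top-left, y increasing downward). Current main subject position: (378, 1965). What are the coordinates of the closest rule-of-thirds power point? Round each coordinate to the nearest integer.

(376, 1928)

Third lines: x ∈ {376, 752}, y ∈ {964, 1928}.
378 is closer to x = 376; 1965 is closer to y = 1928.
So the nearest intersection is the lower-left power point.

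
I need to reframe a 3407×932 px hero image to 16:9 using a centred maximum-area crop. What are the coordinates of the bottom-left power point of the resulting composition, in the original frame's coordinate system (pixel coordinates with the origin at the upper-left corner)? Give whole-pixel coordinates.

(1427, 621)

3407/932 > 16/9, so the 16:9 crop keeps the full height 932 and trims width to 932 × 16/9 = 1656.89 px.
Left offset = (3407 − 1656.89)/2 = 875.06 px; top offset = 0.
Bottom-left is one-third across and two-thirds down within the crop:
x = 875.06 + 1 × 1656.89/3 ≈ 1427; y = 0.00 + 2 × 932.00/3 ≈ 621.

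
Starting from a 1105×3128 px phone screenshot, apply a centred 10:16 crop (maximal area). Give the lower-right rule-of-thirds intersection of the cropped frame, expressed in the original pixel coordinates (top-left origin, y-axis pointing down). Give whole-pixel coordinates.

1105/3128 < 10/16, so the 10:16 crop keeps the full width 1105 and trims height to 1105 × 16/10 = 1768.00 px.
Top offset = (3128 − 1768.00)/2 = 680.00 px; left offset = 0.
Lower-right is two-thirds across and two-thirds down within the crop:
x = 0.00 + 2 × 1105.00/3 ≈ 737; y = 680.00 + 2 × 1768.00/3 ≈ 1859.

x = 737 px, y = 1859 px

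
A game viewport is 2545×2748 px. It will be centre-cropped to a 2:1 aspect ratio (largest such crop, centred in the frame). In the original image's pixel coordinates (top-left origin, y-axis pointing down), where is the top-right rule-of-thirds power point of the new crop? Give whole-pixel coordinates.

2545/2748 < 2/1, so the 2:1 crop keeps the full width 2545 and trims height to 2545 × 1/2 = 1272.50 px.
Top offset = (2748 − 1272.50)/2 = 737.75 px; left offset = 0.
Top-right is two-thirds across and one-third down within the crop:
x = 0.00 + 2 × 2545.00/3 ≈ 1697; y = 737.75 + 1 × 1272.50/3 ≈ 1162.

(1697, 1162)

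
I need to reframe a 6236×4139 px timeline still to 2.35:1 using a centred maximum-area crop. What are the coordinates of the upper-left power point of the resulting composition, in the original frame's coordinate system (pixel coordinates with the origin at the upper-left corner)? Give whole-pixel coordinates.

6236/4139 < 2.35/1, so the 2.35:1 crop keeps the full width 6236 and trims height to 6236 × 1/2.35 = 2653.62 px.
Top offset = (4139 − 2653.62)/2 = 742.69 px; left offset = 0.
Upper-left is one-third across and one-third down within the crop:
x = 0.00 + 1 × 6236.00/3 ≈ 2079; y = 742.69 + 1 × 2653.62/3 ≈ 1627.

(2079, 1627)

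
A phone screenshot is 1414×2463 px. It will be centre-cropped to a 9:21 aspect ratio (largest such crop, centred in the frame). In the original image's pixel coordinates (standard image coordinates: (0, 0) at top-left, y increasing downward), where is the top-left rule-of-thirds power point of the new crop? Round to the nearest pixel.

1414/2463 > 9/21, so the 9:21 crop keeps the full height 2463 and trims width to 2463 × 9/21 = 1055.57 px.
Left offset = (1414 − 1055.57)/2 = 179.21 px; top offset = 0.
Top-left is one-third across and one-third down within the crop:
x = 179.21 + 1 × 1055.57/3 ≈ 531; y = 0.00 + 1 × 2463.00/3 ≈ 821.

(531, 821)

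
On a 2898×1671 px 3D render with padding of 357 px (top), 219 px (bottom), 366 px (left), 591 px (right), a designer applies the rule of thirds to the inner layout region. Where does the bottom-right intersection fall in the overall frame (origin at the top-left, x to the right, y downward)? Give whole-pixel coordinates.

(1660, 1087)

Content width = 2898 − 366 − 591 = 1941 px; content height = 1671 − 357 − 219 = 1095 px.
Bottom-right is two-thirds across and two-thirds down within the inner layout region.
x = 366 + 2 × 1941/3 = 366 + 1294.00 ≈ 1660
y = 357 + 2 × 1095/3 = 357 + 730.00 ≈ 1087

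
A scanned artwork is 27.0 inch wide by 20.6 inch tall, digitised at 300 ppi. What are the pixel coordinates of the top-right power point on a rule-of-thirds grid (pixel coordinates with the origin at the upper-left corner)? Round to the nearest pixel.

x = 5400 px, y = 2060 px

In pixels the canvas is 27.0 × 300 = 8100 wide and 20.6 × 300 = 6180 tall.
The top-right point is two-thirds across and one-third down:
x = 2 × 8100/3 ≈ 5400; y = 1 × 6180/3 ≈ 2060.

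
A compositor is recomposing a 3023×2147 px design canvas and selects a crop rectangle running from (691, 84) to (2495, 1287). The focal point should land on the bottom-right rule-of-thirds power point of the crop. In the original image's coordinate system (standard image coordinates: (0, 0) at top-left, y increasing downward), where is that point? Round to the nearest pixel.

x = 1894 px, y = 886 px

Crop width = 2495 − 691 = 1804 px; one third is 601.33 px.
Crop height = 1287 − 84 = 1203 px; one third is 401.00 px.
The bottom-right point is two-thirds across and two-thirds down within the crop:
x = 691 + 2 × 601.33 ≈ 1894; y = 84 + 2 × 401.00 ≈ 886.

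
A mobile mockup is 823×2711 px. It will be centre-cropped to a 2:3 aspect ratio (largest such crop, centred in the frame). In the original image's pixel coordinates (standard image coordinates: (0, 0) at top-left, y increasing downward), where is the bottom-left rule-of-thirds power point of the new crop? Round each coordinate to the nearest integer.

x = 274 px, y = 1561 px

823/2711 < 2/3, so the 2:3 crop keeps the full width 823 and trims height to 823 × 3/2 = 1234.50 px.
Top offset = (2711 − 1234.50)/2 = 738.25 px; left offset = 0.
Bottom-left is one-third across and two-thirds down within the crop:
x = 0.00 + 1 × 823.00/3 ≈ 274; y = 738.25 + 2 × 1234.50/3 ≈ 1561.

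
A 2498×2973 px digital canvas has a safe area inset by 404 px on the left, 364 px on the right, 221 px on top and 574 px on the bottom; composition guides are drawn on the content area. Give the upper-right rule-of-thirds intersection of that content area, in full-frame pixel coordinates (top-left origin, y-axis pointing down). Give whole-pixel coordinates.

Content width = 2498 − 404 − 364 = 1730 px; content height = 2973 − 221 − 574 = 2178 px.
Upper-right is two-thirds across and one-third down within the content area.
x = 404 + 2 × 1730/3 = 404 + 1153.33 ≈ 1557
y = 221 + 1 × 2178/3 = 221 + 726.00 ≈ 947

(1557, 947)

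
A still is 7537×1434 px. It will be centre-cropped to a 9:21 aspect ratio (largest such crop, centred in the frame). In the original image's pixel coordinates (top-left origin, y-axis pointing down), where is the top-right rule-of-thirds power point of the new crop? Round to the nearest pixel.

7537/1434 > 9/21, so the 9:21 crop keeps the full height 1434 and trims width to 1434 × 9/21 = 614.57 px.
Left offset = (7537 − 614.57)/2 = 3461.21 px; top offset = 0.
Top-right is two-thirds across and one-third down within the crop:
x = 3461.21 + 2 × 614.57/3 ≈ 3871; y = 0.00 + 1 × 1434.00/3 ≈ 478.

x = 3871 px, y = 478 px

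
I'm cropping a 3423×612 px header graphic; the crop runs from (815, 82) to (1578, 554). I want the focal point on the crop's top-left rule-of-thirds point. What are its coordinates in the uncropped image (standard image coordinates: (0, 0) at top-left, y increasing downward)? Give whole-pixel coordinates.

Crop width = 1578 − 815 = 763 px; one third is 254.33 px.
Crop height = 554 − 82 = 472 px; one third is 157.33 px.
The top-left point is one-third across and one-third down within the crop:
x = 815 + 1 × 254.33 ≈ 1069; y = 82 + 1 × 157.33 ≈ 239.

x = 1069 px, y = 239 px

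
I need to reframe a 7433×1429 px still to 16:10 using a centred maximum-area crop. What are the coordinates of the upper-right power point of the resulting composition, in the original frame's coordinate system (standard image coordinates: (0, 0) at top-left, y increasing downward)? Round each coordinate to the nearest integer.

7433/1429 > 16/10, so the 16:10 crop keeps the full height 1429 and trims width to 1429 × 16/10 = 2286.40 px.
Left offset = (7433 − 2286.40)/2 = 2573.30 px; top offset = 0.
Upper-right is two-thirds across and one-third down within the crop:
x = 2573.30 + 2 × 2286.40/3 ≈ 4098; y = 0.00 + 1 × 1429.00/3 ≈ 476.

(4098, 476)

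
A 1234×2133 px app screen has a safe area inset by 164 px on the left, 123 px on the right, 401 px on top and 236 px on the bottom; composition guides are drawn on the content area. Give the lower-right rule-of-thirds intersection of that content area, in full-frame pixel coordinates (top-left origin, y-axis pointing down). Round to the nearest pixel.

Content width = 1234 − 164 − 123 = 947 px; content height = 2133 − 401 − 236 = 1496 px.
Lower-right is two-thirds across and two-thirds down within the content area.
x = 164 + 2 × 947/3 = 164 + 631.33 ≈ 795
y = 401 + 2 × 1496/3 = 401 + 997.33 ≈ 1398

(795, 1398)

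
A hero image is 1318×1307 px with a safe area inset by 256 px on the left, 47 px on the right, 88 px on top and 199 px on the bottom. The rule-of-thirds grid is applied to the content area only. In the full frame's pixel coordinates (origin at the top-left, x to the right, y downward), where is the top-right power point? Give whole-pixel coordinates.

Content width = 1318 − 256 − 47 = 1015 px; content height = 1307 − 88 − 199 = 1020 px.
Top-right is two-thirds across and one-third down within the content area.
x = 256 + 2 × 1015/3 = 256 + 676.67 ≈ 933
y = 88 + 1 × 1020/3 = 88 + 340.00 ≈ 428

(933, 428)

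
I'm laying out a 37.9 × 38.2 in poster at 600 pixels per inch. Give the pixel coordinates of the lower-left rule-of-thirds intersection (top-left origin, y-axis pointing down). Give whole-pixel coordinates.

(7580, 15280)

In pixels the canvas is 37.9 × 600 = 22740 wide and 38.2 × 600 = 22920 tall.
The lower-left point is one-third across and two-thirds down:
x = 1 × 22740/3 ≈ 7580; y = 2 × 22920/3 ≈ 15280.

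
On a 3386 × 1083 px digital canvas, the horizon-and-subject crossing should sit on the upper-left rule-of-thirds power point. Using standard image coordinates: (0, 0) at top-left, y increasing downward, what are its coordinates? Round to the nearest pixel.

The upper-left point sits one-third of the way across and one-third of the way down.
x = 1 × 3386/3 ≈ 1129; y = 1 × 1083/3 ≈ 361.

(1129, 361)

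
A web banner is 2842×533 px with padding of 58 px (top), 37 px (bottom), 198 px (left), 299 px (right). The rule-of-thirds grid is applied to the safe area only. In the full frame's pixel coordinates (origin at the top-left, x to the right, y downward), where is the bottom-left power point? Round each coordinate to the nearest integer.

(980, 350)

Content width = 2842 − 198 − 299 = 2345 px; content height = 533 − 58 − 37 = 438 px.
Bottom-left is one-third across and two-thirds down within the safe area.
x = 198 + 1 × 2345/3 = 198 + 781.67 ≈ 980
y = 58 + 2 × 438/3 = 58 + 292.00 ≈ 350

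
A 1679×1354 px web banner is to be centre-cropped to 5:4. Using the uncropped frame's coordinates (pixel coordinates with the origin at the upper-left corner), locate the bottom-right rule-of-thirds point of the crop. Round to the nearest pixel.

x = 1119 px, y = 901 px

1679/1354 < 5/4, so the 5:4 crop keeps the full width 1679 and trims height to 1679 × 4/5 = 1343.20 px.
Top offset = (1354 − 1343.20)/2 = 5.40 px; left offset = 0.
Bottom-right is two-thirds across and two-thirds down within the crop:
x = 0.00 + 2 × 1679.00/3 ≈ 1119; y = 5.40 + 2 × 1343.20/3 ≈ 901.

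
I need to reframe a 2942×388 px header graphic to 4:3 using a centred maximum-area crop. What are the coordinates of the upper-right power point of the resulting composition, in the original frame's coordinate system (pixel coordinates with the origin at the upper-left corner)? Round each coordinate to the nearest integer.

(1557, 129)

2942/388 > 4/3, so the 4:3 crop keeps the full height 388 and trims width to 388 × 4/3 = 517.33 px.
Left offset = (2942 − 517.33)/2 = 1212.33 px; top offset = 0.
Upper-right is two-thirds across and one-third down within the crop:
x = 1212.33 + 2 × 517.33/3 ≈ 1557; y = 0.00 + 1 × 388.00/3 ≈ 129.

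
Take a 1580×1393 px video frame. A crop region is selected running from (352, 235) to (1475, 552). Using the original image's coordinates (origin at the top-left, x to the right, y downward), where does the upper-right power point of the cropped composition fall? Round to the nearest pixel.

x = 1101 px, y = 341 px

Crop width = 1475 − 352 = 1123 px; one third is 374.33 px.
Crop height = 552 − 235 = 317 px; one third is 105.67 px.
The upper-right point is two-thirds across and one-third down within the crop:
x = 352 + 2 × 374.33 ≈ 1101; y = 235 + 1 × 105.67 ≈ 341.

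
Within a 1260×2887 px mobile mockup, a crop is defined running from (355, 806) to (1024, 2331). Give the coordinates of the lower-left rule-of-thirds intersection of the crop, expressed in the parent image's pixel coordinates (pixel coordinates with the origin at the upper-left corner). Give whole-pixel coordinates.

x = 578 px, y = 1823 px

Crop width = 1024 − 355 = 669 px; one third is 223.00 px.
Crop height = 2331 − 806 = 1525 px; one third is 508.33 px.
The lower-left point is one-third across and two-thirds down within the crop:
x = 355 + 1 × 223.00 ≈ 578; y = 806 + 2 × 508.33 ≈ 1823.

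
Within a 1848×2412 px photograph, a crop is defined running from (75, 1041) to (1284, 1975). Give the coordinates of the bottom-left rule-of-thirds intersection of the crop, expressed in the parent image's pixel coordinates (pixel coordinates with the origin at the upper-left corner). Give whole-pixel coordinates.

Crop width = 1284 − 75 = 1209 px; one third is 403.00 px.
Crop height = 1975 − 1041 = 934 px; one third is 311.33 px.
The bottom-left point is one-third across and two-thirds down within the crop:
x = 75 + 1 × 403.00 ≈ 478; y = 1041 + 2 × 311.33 ≈ 1664.

(478, 1664)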